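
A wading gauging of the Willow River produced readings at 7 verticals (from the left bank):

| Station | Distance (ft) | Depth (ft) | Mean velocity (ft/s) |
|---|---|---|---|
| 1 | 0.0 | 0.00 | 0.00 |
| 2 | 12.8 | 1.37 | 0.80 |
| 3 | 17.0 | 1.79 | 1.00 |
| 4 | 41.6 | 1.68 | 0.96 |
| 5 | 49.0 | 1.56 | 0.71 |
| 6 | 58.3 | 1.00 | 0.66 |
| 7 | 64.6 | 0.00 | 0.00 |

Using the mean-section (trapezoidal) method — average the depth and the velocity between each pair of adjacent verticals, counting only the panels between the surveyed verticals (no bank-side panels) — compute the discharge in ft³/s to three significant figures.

70.5 ft³/s

Panel 1-2: Δb = 12.8 ft, d̄ = (0.00+1.37)/2 = 0.685, v̄ = (0.00+0.80)/2 = 0.4 → q = 12.8×0.685×0.4 = 3.507 ft³/s
Panel 2-3: Δb = 4.2 ft, d̄ = (1.37+1.79)/2 = 1.58, v̄ = (0.80+1.00)/2 = 0.9 → q = 4.2×1.58×0.9 = 5.972 ft³/s
Panel 3-4: Δb = 24.6 ft, d̄ = (1.79+1.68)/2 = 1.735, v̄ = (1.00+0.96)/2 = 0.98 → q = 24.6×1.735×0.98 = 41.83 ft³/s
Panel 4-5: Δb = 7.4 ft, d̄ = (1.68+1.56)/2 = 1.62, v̄ = (0.96+0.71)/2 = 0.835 → q = 7.4×1.62×0.835 = 10.01 ft³/s
Panel 5-6: Δb = 9.3 ft, d̄ = (1.56+1.00)/2 = 1.28, v̄ = (0.71+0.66)/2 = 0.685 → q = 9.3×1.28×0.685 = 8.154 ft³/s
Panel 6-7: Δb = 6.3 ft, d̄ = (1.00+0.00)/2 = 0.5, v̄ = (0.66+0.00)/2 = 0.33 → q = 6.3×0.5×0.33 = 1.040 ft³/s
Q = Σ q = 70.51 ft³/s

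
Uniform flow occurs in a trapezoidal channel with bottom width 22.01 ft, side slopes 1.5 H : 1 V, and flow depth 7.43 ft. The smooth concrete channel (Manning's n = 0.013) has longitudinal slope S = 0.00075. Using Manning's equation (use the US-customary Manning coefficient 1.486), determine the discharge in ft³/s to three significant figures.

2270 ft³/s

A = (b + z·y)·y = (22.01 + 1.5×7.43)×7.43 = 246.3 ft²
P = b + 2y√(1+z²) = 22.01 + 2×7.43×√(1+1.5²) = 48.80 ft
R = A/P = 246.3/48.80 = 5.048 ft
Q = (1.486/n)·A·R^(2/3)·S^(1/2) = (1.486/0.013) × 246.3 × 5.048^(2/3) × 0.00075^(1/2) = 2269 ft³/s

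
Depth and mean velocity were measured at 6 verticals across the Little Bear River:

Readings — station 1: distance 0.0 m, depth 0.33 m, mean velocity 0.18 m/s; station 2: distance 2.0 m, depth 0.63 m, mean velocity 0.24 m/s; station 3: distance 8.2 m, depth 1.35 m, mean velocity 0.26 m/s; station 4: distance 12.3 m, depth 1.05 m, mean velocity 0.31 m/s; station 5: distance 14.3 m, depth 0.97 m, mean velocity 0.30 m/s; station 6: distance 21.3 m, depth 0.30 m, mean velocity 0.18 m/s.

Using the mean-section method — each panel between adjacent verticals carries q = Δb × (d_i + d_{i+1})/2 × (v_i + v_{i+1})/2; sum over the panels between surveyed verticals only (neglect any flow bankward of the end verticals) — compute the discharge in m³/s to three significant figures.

Panel 1-2: Δb = 2 m, d̄ = (0.33+0.63)/2 = 0.48, v̄ = (0.18+0.24)/2 = 0.21 → q = 2×0.48×0.21 = 0.2016 m³/s
Panel 2-3: Δb = 6.2 m, d̄ = (0.63+1.35)/2 = 0.99, v̄ = (0.24+0.26)/2 = 0.25 → q = 6.2×0.99×0.25 = 1.535 m³/s
Panel 3-4: Δb = 4.1 m, d̄ = (1.35+1.05)/2 = 1.2, v̄ = (0.26+0.31)/2 = 0.285 → q = 4.1×1.2×0.285 = 1.402 m³/s
Panel 4-5: Δb = 2 m, d̄ = (1.05+0.97)/2 = 1.01, v̄ = (0.31+0.30)/2 = 0.305 → q = 2×1.01×0.305 = 0.6161 m³/s
Panel 5-6: Δb = 7 m, d̄ = (0.97+0.30)/2 = 0.635, v̄ = (0.30+0.18)/2 = 0.24 → q = 7×0.635×0.24 = 1.067 m³/s
Q = Σ q = 4.821 m³/s

4.82 m³/s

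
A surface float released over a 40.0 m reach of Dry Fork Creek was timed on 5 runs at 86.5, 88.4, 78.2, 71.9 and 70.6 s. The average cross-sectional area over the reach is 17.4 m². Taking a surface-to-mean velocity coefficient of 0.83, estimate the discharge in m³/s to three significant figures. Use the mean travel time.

t̄ = (86.5 + 88.4 + 78.2 + 71.9 + 70.6) / 5 = 79.12 s
v_surface = L / t̄ = 40.0 / 79.12 = 0.5056 m/s
v_mean = 0.83 × 0.5056 = 0.4196 m/s
Q = A × v_mean = 17.4 × 0.4196 = 7.301 m³/s

7.30 m³/s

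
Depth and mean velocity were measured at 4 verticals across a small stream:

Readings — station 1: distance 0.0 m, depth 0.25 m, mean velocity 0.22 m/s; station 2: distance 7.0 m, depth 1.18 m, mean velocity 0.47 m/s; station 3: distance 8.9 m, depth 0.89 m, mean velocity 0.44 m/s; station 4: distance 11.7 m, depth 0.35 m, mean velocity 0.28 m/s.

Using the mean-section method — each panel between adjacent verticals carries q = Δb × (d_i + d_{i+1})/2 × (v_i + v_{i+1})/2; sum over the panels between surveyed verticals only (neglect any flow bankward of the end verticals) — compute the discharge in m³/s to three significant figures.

Panel 1-2: Δb = 7 m, d̄ = (0.25+1.18)/2 = 0.715, v̄ = (0.22+0.47)/2 = 0.345 → q = 7×0.715×0.345 = 1.727 m³/s
Panel 2-3: Δb = 1.9 m, d̄ = (1.18+0.89)/2 = 1.035, v̄ = (0.47+0.44)/2 = 0.455 → q = 1.9×1.035×0.455 = 0.8948 m³/s
Panel 3-4: Δb = 2.8 m, d̄ = (0.89+0.35)/2 = 0.62, v̄ = (0.44+0.28)/2 = 0.36 → q = 2.8×0.62×0.36 = 0.6250 m³/s
Q = Σ q = 3.246 m³/s

3.25 m³/s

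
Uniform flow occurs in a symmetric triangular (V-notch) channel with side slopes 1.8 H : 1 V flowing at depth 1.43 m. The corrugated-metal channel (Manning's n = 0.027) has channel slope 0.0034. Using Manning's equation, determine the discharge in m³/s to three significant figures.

5.81 m³/s

A = z·y² = 1.8×1.43² = 3.681 m²
P = 2y√(1+z²) = 2×1.43×√(1+1.8²) = 5.889 m
R = A/P = 3.681/5.889 = 0.6250 m
Q = (1/n)·A·R^(2/3)·S^(1/2) = (1/0.027) × 3.681 × 0.6250^(2/3) × 0.0034^(1/2) = 5.811 m³/s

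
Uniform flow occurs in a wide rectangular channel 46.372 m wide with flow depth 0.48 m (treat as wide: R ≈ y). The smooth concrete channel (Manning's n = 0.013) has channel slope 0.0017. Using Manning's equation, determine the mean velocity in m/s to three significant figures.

1.94 m/s

A = b·y = 46.372 × 0.48 = 22.26 m²
Wide channel: R ≈ y = 0.48 m
Q = (1/n)·A·R^(2/3)·S^(1/2) = (1/0.013) × 22.26 × 0.4800^(2/3) × 0.0017^(1/2) = 43.28 m³/s
V = Q/A = 43.28/22.26 = 1.944 m/s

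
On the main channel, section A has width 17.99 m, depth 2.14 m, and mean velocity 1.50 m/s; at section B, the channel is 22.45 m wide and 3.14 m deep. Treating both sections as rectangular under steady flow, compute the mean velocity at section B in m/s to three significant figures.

0.819 m/s

Q = A₁V₁ = (17.99×2.14) × 1.50 = 57.75 m³/s
A₂ = 22.45 × 3.14 = 70.49 m²
V₂ = Q/A₂ = 57.75/70.49 = 0.8192 m/s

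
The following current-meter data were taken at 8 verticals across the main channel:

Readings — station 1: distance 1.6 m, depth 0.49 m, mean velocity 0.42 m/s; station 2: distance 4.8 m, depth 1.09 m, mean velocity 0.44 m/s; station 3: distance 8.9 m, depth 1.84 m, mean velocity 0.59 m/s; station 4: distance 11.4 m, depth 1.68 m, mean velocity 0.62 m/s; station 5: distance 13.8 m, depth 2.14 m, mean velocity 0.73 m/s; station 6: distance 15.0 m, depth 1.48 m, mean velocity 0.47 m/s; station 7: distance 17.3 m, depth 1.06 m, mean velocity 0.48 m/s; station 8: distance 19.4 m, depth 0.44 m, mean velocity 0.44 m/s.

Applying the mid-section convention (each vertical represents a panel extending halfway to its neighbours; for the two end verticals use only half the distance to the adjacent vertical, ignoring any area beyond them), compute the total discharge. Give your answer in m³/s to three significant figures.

w_1 = (4.8 − 1.6)/2 = 1.6 m; q_1 = 0.42 × 0.49 × 1.6 = 0.3293 m³/s
w_2 = (8.9 − 1.6)/2 = 3.65 m; q_2 = 0.44 × 1.09 × 3.65 = 1.751 m³/s
w_3 = (11.4 − 4.8)/2 = 3.3 m; q_3 = 0.59 × 1.84 × 3.3 = 3.582 m³/s
w_4 = (13.8 − 8.9)/2 = 2.45 m; q_4 = 0.62 × 1.68 × 2.45 = 2.552 m³/s
w_5 = (15.0 − 11.4)/2 = 1.8 m; q_5 = 0.73 × 2.14 × 1.8 = 2.812 m³/s
w_6 = (17.3 − 13.8)/2 = 1.75 m; q_6 = 0.47 × 1.48 × 1.75 = 1.217 m³/s
w_7 = (19.4 − 15.0)/2 = 2.2 m; q_7 = 0.48 × 1.06 × 2.2 = 1.119 m³/s
w_8 = (19.4 − 17.3)/2 = 1.05 m; q_8 = 0.44 × 0.44 × 1.05 = 0.2033 m³/s
Q = Σ qᵢ = 13.57 m³/s

13.6 m³/s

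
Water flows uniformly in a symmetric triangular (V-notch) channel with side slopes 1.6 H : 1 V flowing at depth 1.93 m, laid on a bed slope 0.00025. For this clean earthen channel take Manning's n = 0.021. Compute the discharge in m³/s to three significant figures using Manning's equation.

3.93 m³/s

A = z·y² = 1.6×1.93² = 5.960 m²
P = 2y√(1+z²) = 2×1.93×√(1+1.6²) = 7.283 m
R = A/P = 5.960/7.283 = 0.8183 m
Q = (1/n)·A·R^(2/3)·S^(1/2) = (1/0.021) × 5.960 × 0.8183^(2/3) × 0.00025^(1/2) = 3.926 m³/s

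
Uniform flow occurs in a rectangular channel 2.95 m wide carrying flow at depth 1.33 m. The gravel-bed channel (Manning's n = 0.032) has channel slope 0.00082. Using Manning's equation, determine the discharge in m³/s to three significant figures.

2.77 m³/s

A = b·y = 2.95 × 1.33 = 3.924 m²
P = b + 2y = 2.95 + 2×1.33 = 5.610 m
R = A/P = 3.924/5.610 = 0.6994 m
Q = (1/n)·A·R^(2/3)·S^(1/2) = (1/0.032) × 3.924 × 0.6994^(2/3) × 0.00082^(1/2) = 2.766 m³/s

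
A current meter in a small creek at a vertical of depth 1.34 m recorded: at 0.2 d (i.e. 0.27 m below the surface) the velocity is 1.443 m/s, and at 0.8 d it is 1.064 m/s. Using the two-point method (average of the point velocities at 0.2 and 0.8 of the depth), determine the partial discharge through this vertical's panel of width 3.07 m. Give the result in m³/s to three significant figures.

v̄ = (1.443 + 1.064) / 2 = 1.254 m/s
q = v̄ × d × w = 1.254 × 1.34 × 3.07 = 5.157 m³/s

5.16 m³/s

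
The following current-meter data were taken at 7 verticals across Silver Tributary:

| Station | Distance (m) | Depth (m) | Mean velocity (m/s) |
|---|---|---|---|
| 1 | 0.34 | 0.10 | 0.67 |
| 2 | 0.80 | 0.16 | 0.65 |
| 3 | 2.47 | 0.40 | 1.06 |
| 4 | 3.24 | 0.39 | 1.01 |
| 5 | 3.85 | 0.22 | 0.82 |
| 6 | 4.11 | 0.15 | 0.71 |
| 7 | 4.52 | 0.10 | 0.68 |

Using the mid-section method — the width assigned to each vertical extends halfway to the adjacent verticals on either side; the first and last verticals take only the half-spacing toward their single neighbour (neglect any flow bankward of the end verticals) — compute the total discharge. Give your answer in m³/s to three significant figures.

w_1 = (0.80 − 0.34)/2 = 0.23 m; q_1 = 0.67 × 0.10 × 0.23 = 0.01541 m³/s
w_2 = (2.47 − 0.34)/2 = 1.065 m; q_2 = 0.65 × 0.16 × 1.065 = 0.1108 m³/s
w_3 = (3.24 − 0.80)/2 = 1.22 m; q_3 = 1.06 × 0.40 × 1.22 = 0.5173 m³/s
w_4 = (3.85 − 2.47)/2 = 0.69 m; q_4 = 1.01 × 0.39 × 0.69 = 0.2718 m³/s
w_5 = (4.11 − 3.24)/2 = 0.435 m; q_5 = 0.82 × 0.22 × 0.435 = 0.07847 m³/s
w_6 = (4.52 − 3.85)/2 = 0.335 m; q_6 = 0.71 × 0.15 × 0.335 = 0.03568 m³/s
w_7 = (4.52 − 4.11)/2 = 0.205 m; q_7 = 0.68 × 0.10 × 0.205 = 0.01394 m³/s
Q = Σ qᵢ = 1.043 m³/s

1.04 m³/s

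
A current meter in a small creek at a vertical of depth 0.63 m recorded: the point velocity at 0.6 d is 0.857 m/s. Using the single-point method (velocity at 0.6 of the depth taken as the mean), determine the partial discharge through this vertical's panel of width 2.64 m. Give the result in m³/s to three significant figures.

v̄ = v₀.₆ = 0.857 m/s
q = v̄ × d × w = 0.8570 × 0.63 × 2.64 = 1.425 m³/s

1.43 m³/s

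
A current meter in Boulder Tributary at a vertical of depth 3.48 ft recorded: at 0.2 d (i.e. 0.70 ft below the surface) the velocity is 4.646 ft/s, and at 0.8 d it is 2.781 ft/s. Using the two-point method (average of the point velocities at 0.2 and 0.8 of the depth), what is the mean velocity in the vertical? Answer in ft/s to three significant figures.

v̄ = (4.646 + 2.781) / 2 = 3.714 ft/s

3.71 ft/s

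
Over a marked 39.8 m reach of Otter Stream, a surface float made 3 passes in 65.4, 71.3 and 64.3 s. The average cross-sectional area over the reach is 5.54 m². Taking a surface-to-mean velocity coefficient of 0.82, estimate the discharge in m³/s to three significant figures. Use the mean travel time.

2.70 m³/s

t̄ = (65.4 + 71.3 + 64.3) / 3 = 67 s
v_surface = L / t̄ = 39.8 / 67 = 0.5940 m/s
v_mean = 0.82 × 0.5940 = 0.4871 m/s
Q = A × v_mean = 5.54 × 0.4871 = 2.699 m³/s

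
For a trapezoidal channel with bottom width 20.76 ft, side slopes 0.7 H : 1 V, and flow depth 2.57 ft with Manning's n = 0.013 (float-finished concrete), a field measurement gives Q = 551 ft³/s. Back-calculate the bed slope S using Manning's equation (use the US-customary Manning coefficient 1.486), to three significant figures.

A = (b + z·y)·y = (20.76 + 0.7×2.57)×2.57 = 57.98 ft²
P = b + 2y√(1+z²) = 20.76 + 2×2.57×√(1+0.7²) = 27.03 ft
R = A/P = 57.98/27.03 = 2.145 ft
S = (Q·n / (1.486·A·R^(2/3)))² = (551×0.013 / (1.486×57.98×1.663))² = 0.002500

0.00250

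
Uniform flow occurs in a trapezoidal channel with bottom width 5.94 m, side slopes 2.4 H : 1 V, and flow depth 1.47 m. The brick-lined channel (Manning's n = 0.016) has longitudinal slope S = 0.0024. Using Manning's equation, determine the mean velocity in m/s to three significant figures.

A = (b + z·y)·y = (5.94 + 2.4×1.47)×1.47 = 13.92 m²
P = b + 2y√(1+z²) = 5.94 + 2×1.47×√(1+2.4²) = 13.58 m
R = A/P = 13.92/13.58 = 1.025 m
Q = (1/n)·A·R^(2/3)·S^(1/2) = (1/0.016) × 13.92 × 1.025^(2/3) × 0.0024^(1/2) = 43.31 m³/s
V = Q/A = 43.31/13.92 = 3.112 m/s

3.11 m/s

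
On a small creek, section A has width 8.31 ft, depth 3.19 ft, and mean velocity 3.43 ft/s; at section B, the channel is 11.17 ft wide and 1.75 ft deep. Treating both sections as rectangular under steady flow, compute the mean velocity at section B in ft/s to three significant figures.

4.65 ft/s

Q = A₁V₁ = (8.31×3.19) × 3.43 = 90.93 ft³/s
A₂ = 11.17 × 1.75 = 19.55 ft²
V₂ = Q/A₂ = 90.93/19.55 = 4.652 ft/s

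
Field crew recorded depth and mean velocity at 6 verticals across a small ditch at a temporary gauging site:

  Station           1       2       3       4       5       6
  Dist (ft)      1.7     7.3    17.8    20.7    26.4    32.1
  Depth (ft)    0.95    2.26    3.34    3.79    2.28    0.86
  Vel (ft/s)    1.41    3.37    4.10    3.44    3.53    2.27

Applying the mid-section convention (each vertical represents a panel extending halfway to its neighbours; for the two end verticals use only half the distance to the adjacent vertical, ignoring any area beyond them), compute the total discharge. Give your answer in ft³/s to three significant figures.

264 ft³/s

w_1 = (7.3 − 1.7)/2 = 2.8 ft; q_1 = 1.41 × 0.95 × 2.8 = 3.751 ft³/s
w_2 = (17.8 − 1.7)/2 = 8.05 ft; q_2 = 3.37 × 2.26 × 8.05 = 61.31 ft³/s
w_3 = (20.7 − 7.3)/2 = 6.7 ft; q_3 = 4.10 × 3.34 × 6.7 = 91.75 ft³/s
w_4 = (26.4 − 17.8)/2 = 4.3 ft; q_4 = 3.44 × 3.79 × 4.3 = 56.06 ft³/s
w_5 = (32.1 − 20.7)/2 = 5.7 ft; q_5 = 3.53 × 2.28 × 5.7 = 45.88 ft³/s
w_6 = (32.1 − 26.4)/2 = 2.85 ft; q_6 = 2.27 × 0.86 × 2.85 = 5.564 ft³/s
Q = Σ qᵢ = 264.3 ft³/s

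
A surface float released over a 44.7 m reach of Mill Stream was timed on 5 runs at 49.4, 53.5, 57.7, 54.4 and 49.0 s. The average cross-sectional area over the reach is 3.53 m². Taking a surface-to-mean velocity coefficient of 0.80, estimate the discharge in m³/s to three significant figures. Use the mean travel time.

t̄ = (49.4 + 53.5 + 57.7 + 54.4 + 49.0) / 5 = 52.8 s
v_surface = L / t̄ = 44.7 / 52.8 = 0.8466 m/s
v_mean = 0.80 × 0.8466 = 0.6773 m/s
Q = A × v_mean = 3.53 × 0.6773 = 2.391 m³/s

2.39 m³/s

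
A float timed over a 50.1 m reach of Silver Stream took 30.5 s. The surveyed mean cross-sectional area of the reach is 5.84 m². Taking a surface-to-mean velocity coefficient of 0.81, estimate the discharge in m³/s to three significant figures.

7.77 m³/s

v_surface = L / t̄ = 50.1 / 30.5 = 1.643 m/s
v_mean = 0.81 × 1.643 = 1.331 m/s
Q = A × v_mean = 5.84 × 1.331 = 7.770 m³/s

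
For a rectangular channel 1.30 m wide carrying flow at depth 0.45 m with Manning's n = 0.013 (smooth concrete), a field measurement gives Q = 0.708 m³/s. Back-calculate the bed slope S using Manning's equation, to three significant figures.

0.00145

A = b·y = 1.30 × 0.45 = 0.5850 m²
P = b + 2y = 1.30 + 2×0.45 = 2.200 m
R = A/P = 0.5850/2.200 = 0.2659 m
S = (Q·n / (1·A·R^(2/3)))² = (0.708×0.013 / (1×0.5850×0.4135))² = 0.001448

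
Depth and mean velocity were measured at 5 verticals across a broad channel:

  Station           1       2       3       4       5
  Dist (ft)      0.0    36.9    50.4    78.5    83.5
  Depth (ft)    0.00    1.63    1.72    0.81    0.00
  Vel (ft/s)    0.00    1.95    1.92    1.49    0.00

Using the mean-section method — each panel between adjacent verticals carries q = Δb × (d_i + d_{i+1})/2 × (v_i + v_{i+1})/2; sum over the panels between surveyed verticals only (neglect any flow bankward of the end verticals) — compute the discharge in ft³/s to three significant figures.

135 ft³/s

Panel 1-2: Δb = 36.9 ft, d̄ = (0.00+1.63)/2 = 0.815, v̄ = (0.00+1.95)/2 = 0.975 → q = 36.9×0.815×0.975 = 29.32 ft³/s
Panel 2-3: Δb = 13.5 ft, d̄ = (1.63+1.72)/2 = 1.675, v̄ = (1.95+1.92)/2 = 1.935 → q = 13.5×1.675×1.935 = 43.76 ft³/s
Panel 3-4: Δb = 28.1 ft, d̄ = (1.72+0.81)/2 = 1.265, v̄ = (1.92+1.49)/2 = 1.705 → q = 28.1×1.265×1.705 = 60.61 ft³/s
Panel 4-5: Δb = 5 ft, d̄ = (0.81+0.00)/2 = 0.405, v̄ = (1.49+0.00)/2 = 0.745 → q = 5×0.405×0.745 = 1.509 ft³/s
Q = Σ q = 135.2 ft³/s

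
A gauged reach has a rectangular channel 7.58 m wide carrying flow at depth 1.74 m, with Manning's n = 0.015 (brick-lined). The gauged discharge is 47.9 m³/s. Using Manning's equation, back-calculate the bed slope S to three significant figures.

0.00235

A = b·y = 7.58 × 1.74 = 13.19 m²
P = b + 2y = 7.58 + 2×1.74 = 11.06 m
R = A/P = 13.19/11.06 = 1.193 m
S = (Q·n / (1·A·R^(2/3)))² = (47.9×0.015 / (1×13.19×1.125))² = 0.002347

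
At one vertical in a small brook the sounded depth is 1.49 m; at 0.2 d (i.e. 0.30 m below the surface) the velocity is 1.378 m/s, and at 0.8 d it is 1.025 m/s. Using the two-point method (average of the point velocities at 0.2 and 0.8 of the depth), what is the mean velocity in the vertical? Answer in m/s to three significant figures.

1.20 m/s

v̄ = (1.378 + 1.025) / 2 = 1.202 m/s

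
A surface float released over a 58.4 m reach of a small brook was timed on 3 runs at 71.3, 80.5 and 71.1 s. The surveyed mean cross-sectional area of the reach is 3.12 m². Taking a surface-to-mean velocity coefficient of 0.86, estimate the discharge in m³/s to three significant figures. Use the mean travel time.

t̄ = (71.3 + 80.5 + 71.1) / 3 = 74.3 s
v_surface = L / t̄ = 58.4 / 74.3 = 0.7860 m/s
v_mean = 0.86 × 0.7860 = 0.6760 m/s
Q = A × v_mean = 3.12 × 0.6760 = 2.109 m³/s

2.11 m³/s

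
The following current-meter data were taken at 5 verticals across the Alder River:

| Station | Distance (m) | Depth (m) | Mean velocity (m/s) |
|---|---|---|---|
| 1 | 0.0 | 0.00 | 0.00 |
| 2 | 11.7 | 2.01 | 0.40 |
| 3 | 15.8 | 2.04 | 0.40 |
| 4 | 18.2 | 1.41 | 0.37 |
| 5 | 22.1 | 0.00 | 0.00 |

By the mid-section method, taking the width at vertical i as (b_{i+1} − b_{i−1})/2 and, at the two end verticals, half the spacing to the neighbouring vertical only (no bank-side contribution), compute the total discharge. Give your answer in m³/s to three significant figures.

w_2 = (15.8 − 0.0)/2 = 7.9 m; q_2 = 0.40 × 2.01 × 7.9 = 6.352 m³/s
w_3 = (18.2 − 11.7)/2 = 3.25 m; q_3 = 0.40 × 2.04 × 3.25 = 2.652 m³/s
w_4 = (22.1 − 15.8)/2 = 3.15 m; q_4 = 0.37 × 1.41 × 3.15 = 1.643 m³/s
Stations 1, 5 contribute zero (depth or velocity is 0).
Q = Σ qᵢ = 10.65 m³/s

10.6 m³/s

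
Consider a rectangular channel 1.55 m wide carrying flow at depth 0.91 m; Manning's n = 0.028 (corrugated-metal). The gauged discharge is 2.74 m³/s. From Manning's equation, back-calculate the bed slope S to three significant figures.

0.00945

A = b·y = 1.55 × 0.91 = 1.411 m²
P = b + 2y = 1.55 + 2×0.91 = 3.370 m
R = A/P = 1.411/3.370 = 0.4185 m
S = (Q·n / (1·A·R^(2/3)))² = (2.74×0.028 / (1×1.411×0.5595))² = 0.009450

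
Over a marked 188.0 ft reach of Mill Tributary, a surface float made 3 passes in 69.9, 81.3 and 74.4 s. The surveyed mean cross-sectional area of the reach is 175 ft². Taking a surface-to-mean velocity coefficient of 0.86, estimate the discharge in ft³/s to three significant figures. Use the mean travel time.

376 ft³/s

t̄ = (69.9 + 81.3 + 74.4) / 3 = 75.2 s
v_surface = L / t̄ = 188.0 / 75.2 = 2.500 ft/s
v_mean = 0.86 × 2.500 = 2.150 ft/s
Q = A × v_mean = 175 × 2.150 = 376.3 ft³/s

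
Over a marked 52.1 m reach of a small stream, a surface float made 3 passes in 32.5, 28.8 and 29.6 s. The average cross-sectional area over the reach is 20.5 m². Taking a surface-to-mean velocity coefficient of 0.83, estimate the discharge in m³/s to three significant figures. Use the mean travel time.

29.3 m³/s

t̄ = (32.5 + 28.8 + 29.6) / 3 = 30.3 s
v_surface = L / t̄ = 52.1 / 30.3 = 1.719 m/s
v_mean = 0.83 × 1.719 = 1.427 m/s
Q = A × v_mean = 20.5 × 1.427 = 29.26 m³/s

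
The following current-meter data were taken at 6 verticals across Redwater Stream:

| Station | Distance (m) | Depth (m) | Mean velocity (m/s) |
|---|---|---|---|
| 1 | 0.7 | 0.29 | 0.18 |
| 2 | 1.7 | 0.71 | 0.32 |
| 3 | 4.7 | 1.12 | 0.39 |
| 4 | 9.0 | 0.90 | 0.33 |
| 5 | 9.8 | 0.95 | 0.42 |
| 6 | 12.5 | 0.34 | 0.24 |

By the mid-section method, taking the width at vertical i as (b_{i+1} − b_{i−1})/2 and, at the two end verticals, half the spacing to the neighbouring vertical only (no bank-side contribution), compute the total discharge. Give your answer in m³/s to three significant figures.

w_1 = (1.7 − 0.7)/2 = 0.5 m; q_1 = 0.18 × 0.29 × 0.5 = 0.02610 m³/s
w_2 = (4.7 − 0.7)/2 = 2 m; q_2 = 0.32 × 0.71 × 2 = 0.4544 m³/s
w_3 = (9.0 − 1.7)/2 = 3.65 m; q_3 = 0.39 × 1.12 × 3.65 = 1.594 m³/s
w_4 = (9.8 − 4.7)/2 = 2.55 m; q_4 = 0.33 × 0.90 × 2.55 = 0.7574 m³/s
w_5 = (12.5 − 9.0)/2 = 1.75 m; q_5 = 0.42 × 0.95 × 1.75 = 0.6983 m³/s
w_6 = (12.5 − 9.8)/2 = 1.35 m; q_6 = 0.24 × 0.34 × 1.35 = 0.1102 m³/s
Q = Σ qᵢ = 3.641 m³/s

3.64 m³/s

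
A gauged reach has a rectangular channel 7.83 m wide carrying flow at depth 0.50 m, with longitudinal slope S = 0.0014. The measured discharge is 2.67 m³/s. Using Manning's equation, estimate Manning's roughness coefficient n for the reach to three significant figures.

0.0319

A = b·y = 7.83 × 0.50 = 3.915 m²
P = b + 2y = 7.83 + 2×0.50 = 8.830 m
R = A/P = 3.915/8.830 = 0.4434 m
n = (1/Q)·A·R^(2/3)·S^(1/2) = (1/2.67) × 3.915 × 0.5815 × 0.03742 = 0.03190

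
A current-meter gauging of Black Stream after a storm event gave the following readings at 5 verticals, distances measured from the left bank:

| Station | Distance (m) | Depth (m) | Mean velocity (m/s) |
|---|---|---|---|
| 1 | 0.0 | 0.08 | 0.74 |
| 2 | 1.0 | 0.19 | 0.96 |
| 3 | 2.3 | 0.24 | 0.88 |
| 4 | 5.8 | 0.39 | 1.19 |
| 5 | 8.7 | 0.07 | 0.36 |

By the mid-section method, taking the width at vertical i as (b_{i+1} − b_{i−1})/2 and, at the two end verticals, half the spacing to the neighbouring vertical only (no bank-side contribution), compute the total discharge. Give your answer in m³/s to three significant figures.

w_1 = (1.0 − 0.0)/2 = 0.5 m; q_1 = 0.74 × 0.08 × 0.5 = 0.02960 m³/s
w_2 = (2.3 − 0.0)/2 = 1.15 m; q_2 = 0.96 × 0.19 × 1.15 = 0.2098 m³/s
w_3 = (5.8 − 1.0)/2 = 2.4 m; q_3 = 0.88 × 0.24 × 2.4 = 0.5069 m³/s
w_4 = (8.7 − 2.3)/2 = 3.2 m; q_4 = 1.19 × 0.39 × 3.2 = 1.485 m³/s
w_5 = (8.7 − 5.8)/2 = 1.45 m; q_5 = 0.36 × 0.07 × 1.45 = 0.03654 m³/s
Q = Σ qᵢ = 2.268 m³/s

2.27 m³/s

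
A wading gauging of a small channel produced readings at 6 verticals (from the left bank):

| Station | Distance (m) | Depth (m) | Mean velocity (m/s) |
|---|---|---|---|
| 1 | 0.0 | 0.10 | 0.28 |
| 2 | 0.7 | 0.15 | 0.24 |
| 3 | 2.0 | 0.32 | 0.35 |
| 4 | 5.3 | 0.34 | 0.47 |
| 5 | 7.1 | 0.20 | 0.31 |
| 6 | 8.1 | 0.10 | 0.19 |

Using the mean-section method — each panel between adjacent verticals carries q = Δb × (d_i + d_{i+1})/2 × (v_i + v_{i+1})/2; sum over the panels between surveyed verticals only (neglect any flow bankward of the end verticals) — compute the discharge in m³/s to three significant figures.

0.786 m³/s

Panel 1-2: Δb = 0.7 m, d̄ = (0.10+0.15)/2 = 0.125, v̄ = (0.28+0.24)/2 = 0.26 → q = 0.7×0.125×0.26 = 0.02275 m³/s
Panel 2-3: Δb = 1.3 m, d̄ = (0.15+0.32)/2 = 0.235, v̄ = (0.24+0.35)/2 = 0.295 → q = 1.3×0.235×0.295 = 0.09012 m³/s
Panel 3-4: Δb = 3.3 m, d̄ = (0.32+0.34)/2 = 0.33, v̄ = (0.35+0.47)/2 = 0.41 → q = 3.3×0.33×0.41 = 0.4465 m³/s
Panel 4-5: Δb = 1.8 m, d̄ = (0.34+0.20)/2 = 0.27, v̄ = (0.47+0.31)/2 = 0.39 → q = 1.8×0.27×0.39 = 0.1895 m³/s
Panel 5-6: Δb = 1 m, d̄ = (0.20+0.10)/2 = 0.15, v̄ = (0.31+0.19)/2 = 0.25 → q = 1×0.15×0.25 = 0.03750 m³/s
Q = Σ q = 0.7864 m³/s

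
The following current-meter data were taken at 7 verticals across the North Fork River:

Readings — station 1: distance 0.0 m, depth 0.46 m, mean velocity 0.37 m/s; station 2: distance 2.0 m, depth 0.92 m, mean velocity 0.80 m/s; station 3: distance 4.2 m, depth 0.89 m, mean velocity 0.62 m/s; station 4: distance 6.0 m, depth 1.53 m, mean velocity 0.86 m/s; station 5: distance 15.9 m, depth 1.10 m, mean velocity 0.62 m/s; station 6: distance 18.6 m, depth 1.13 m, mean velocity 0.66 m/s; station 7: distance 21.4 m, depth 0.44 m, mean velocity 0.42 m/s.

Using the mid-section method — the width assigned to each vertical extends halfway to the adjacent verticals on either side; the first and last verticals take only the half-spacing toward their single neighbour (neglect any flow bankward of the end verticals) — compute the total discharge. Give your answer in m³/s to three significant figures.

17.1 m³/s

w_1 = (2.0 − 0.0)/2 = 1 m; q_1 = 0.37 × 0.46 × 1 = 0.1702 m³/s
w_2 = (4.2 − 0.0)/2 = 2.1 m; q_2 = 0.80 × 0.92 × 2.1 = 1.546 m³/s
w_3 = (6.0 − 2.0)/2 = 2 m; q_3 = 0.62 × 0.89 × 2 = 1.104 m³/s
w_4 = (15.9 − 4.2)/2 = 5.85 m; q_4 = 0.86 × 1.53 × 5.85 = 7.697 m³/s
w_5 = (18.6 − 6.0)/2 = 6.3 m; q_5 = 0.62 × 1.10 × 6.3 = 4.297 m³/s
w_6 = (21.4 − 15.9)/2 = 2.75 m; q_6 = 0.66 × 1.13 × 2.75 = 2.051 m³/s
w_7 = (21.4 − 18.6)/2 = 1.4 m; q_7 = 0.42 × 0.44 × 1.4 = 0.2587 m³/s
Q = Σ qᵢ = 17.12 m³/s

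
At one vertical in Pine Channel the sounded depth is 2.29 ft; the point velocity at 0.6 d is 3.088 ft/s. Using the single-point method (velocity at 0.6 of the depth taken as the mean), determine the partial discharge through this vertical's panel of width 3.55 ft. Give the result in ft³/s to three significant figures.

25.1 ft³/s

v̄ = v₀.₆ = 3.088 ft/s
q = v̄ × d × w = 3.088 × 2.29 × 3.55 = 25.10 ft³/s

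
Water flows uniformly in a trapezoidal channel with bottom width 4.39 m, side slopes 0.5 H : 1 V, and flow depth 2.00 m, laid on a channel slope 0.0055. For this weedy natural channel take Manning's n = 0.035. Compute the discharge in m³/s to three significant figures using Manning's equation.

26.0 m³/s

A = (b + z·y)·y = (4.39 + 0.5×2.00)×2.00 = 10.78 m²
P = b + 2y√(1+z²) = 4.39 + 2×2.00×√(1+0.5²) = 8.862 m
R = A/P = 10.78/8.862 = 1.216 m
Q = (1/n)·A·R^(2/3)·S^(1/2) = (1/0.035) × 10.78 × 1.216^(2/3) × 0.0055^(1/2) = 26.03 m³/s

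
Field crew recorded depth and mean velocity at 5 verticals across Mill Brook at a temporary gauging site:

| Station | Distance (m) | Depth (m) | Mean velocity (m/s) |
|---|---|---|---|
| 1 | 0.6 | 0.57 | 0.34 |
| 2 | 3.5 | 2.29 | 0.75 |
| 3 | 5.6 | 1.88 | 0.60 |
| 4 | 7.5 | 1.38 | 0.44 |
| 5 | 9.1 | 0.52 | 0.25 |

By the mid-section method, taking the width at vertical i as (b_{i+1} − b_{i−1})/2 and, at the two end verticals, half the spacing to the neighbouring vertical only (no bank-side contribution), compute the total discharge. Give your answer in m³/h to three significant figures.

28800 m³/h

w_1 = (3.5 − 0.6)/2 = 1.45 m; q_1 = 0.34 × 0.57 × 1.45 = 0.2810 m³/s
w_2 = (5.6 − 0.6)/2 = 2.5 m; q_2 = 0.75 × 2.29 × 2.5 = 4.294 m³/s
w_3 = (7.5 − 3.5)/2 = 2 m; q_3 = 0.60 × 1.88 × 2 = 2.256 m³/s
w_4 = (9.1 − 5.6)/2 = 1.75 m; q_4 = 0.44 × 1.38 × 1.75 = 1.063 m³/s
w_5 = (9.1 − 7.5)/2 = 0.8 m; q_5 = 0.25 × 0.52 × 0.8 = 0.1040 m³/s
Q = Σ qᵢ = 7.997 m³/s
= 7.997 × 3600 = 28790 m³/h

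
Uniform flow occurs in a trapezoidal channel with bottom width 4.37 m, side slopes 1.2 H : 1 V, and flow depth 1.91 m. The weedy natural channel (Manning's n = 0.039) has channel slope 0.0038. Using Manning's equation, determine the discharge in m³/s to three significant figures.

23.1 m³/s

A = (b + z·y)·y = (4.37 + 1.2×1.91)×1.91 = 12.72 m²
P = b + 2y√(1+z²) = 4.37 + 2×1.91×√(1+1.2²) = 10.34 m
R = A/P = 12.72/10.34 = 1.231 m
Q = (1/n)·A·R^(2/3)·S^(1/2) = (1/0.039) × 12.72 × 1.231^(2/3) × 0.0038^(1/2) = 23.10 m³/s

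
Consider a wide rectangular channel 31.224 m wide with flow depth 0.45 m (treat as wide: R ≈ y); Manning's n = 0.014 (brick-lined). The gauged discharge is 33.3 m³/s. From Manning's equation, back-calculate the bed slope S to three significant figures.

0.00319

A = b·y = 31.224 × 0.45 = 14.05 m²
Wide channel: R ≈ y = 0.45 m
S = (Q·n / (1·A·R^(2/3)))² = (33.3×0.014 / (1×14.05×0.5872))² = 0.003192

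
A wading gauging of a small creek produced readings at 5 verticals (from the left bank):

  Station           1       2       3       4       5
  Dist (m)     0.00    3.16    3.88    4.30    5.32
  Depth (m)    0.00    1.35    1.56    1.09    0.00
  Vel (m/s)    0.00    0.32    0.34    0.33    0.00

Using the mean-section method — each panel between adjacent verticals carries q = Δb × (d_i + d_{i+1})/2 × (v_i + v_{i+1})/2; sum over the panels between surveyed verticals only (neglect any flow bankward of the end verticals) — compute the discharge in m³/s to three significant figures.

0.965 m³/s

Panel 1-2: Δb = 3.16 m, d̄ = (0.00+1.35)/2 = 0.675, v̄ = (0.00+0.32)/2 = 0.16 → q = 3.16×0.675×0.16 = 0.3413 m³/s
Panel 2-3: Δb = 0.72 m, d̄ = (1.35+1.56)/2 = 1.455, v̄ = (0.32+0.34)/2 = 0.33 → q = 0.72×1.455×0.33 = 0.3457 m³/s
Panel 3-4: Δb = 0.42 m, d̄ = (1.56+1.09)/2 = 1.325, v̄ = (0.34+0.33)/2 = 0.335 → q = 0.42×1.325×0.335 = 0.1864 m³/s
Panel 4-5: Δb = 1.02 m, d̄ = (1.09+0.00)/2 = 0.545, v̄ = (0.33+0.00)/2 = 0.165 → q = 1.02×0.545×0.165 = 0.09172 m³/s
Q = Σ q = 0.9651 m³/s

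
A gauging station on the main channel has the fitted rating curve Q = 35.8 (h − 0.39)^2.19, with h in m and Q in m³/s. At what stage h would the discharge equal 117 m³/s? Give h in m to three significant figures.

h − h₀ = (Q/C)^(1/b) = (117/35.8)^(1/2.19) = 1.717 m
h = 0.39 + 1.717 = 2.107 m

2.11 m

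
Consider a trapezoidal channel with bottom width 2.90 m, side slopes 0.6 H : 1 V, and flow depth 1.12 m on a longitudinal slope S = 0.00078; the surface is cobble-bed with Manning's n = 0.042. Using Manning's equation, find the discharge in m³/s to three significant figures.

A = (b + z·y)·y = (2.90 + 0.6×1.12)×1.12 = 4.001 m²
P = b + 2y√(1+z²) = 2.90 + 2×1.12×√(1+0.6²) = 5.512 m
R = A/P = 4.001/5.512 = 0.7258 m
Q = (1/n)·A·R^(2/3)·S^(1/2) = (1/0.042) × 4.001 × 0.7258^(2/3) × 0.00078^(1/2) = 2.148 m³/s

2.15 m³/s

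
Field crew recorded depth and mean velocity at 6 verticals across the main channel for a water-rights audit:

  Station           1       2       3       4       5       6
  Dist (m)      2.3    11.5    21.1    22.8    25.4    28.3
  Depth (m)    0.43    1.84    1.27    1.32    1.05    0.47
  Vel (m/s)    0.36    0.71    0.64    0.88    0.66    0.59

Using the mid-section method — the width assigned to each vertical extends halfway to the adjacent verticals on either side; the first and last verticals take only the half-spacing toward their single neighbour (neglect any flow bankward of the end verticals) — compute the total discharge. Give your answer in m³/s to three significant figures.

w_1 = (11.5 − 2.3)/2 = 4.6 m; q_1 = 0.36 × 0.43 × 4.6 = 0.7121 m³/s
w_2 = (21.1 − 2.3)/2 = 9.4 m; q_2 = 0.71 × 1.84 × 9.4 = 12.28 m³/s
w_3 = (22.8 − 11.5)/2 = 5.65 m; q_3 = 0.64 × 1.27 × 5.65 = 4.592 m³/s
w_4 = (25.4 − 21.1)/2 = 2.15 m; q_4 = 0.88 × 1.32 × 2.15 = 2.497 m³/s
w_5 = (28.3 − 22.8)/2 = 2.75 m; q_5 = 0.66 × 1.05 × 2.75 = 1.906 m³/s
w_6 = (28.3 − 25.4)/2 = 1.45 m; q_6 = 0.59 × 0.47 × 1.45 = 0.4021 m³/s
Q = Σ qᵢ = 22.39 m³/s

22.4 m³/s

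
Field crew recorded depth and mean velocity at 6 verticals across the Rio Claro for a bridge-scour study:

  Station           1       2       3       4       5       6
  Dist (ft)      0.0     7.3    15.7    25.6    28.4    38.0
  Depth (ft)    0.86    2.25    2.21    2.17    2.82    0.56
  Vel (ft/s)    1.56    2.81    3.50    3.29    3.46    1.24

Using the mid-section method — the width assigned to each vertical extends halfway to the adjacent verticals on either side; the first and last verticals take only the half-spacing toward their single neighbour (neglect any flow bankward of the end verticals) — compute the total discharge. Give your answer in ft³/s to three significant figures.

w_1 = (7.3 − 0.0)/2 = 3.65 ft; q_1 = 1.56 × 0.86 × 3.65 = 4.897 ft³/s
w_2 = (15.7 − 0.0)/2 = 7.85 ft; q_2 = 2.81 × 2.25 × 7.85 = 49.63 ft³/s
w_3 = (25.6 − 7.3)/2 = 9.15 ft; q_3 = 3.50 × 2.21 × 9.15 = 70.78 ft³/s
w_4 = (28.4 − 15.7)/2 = 6.35 ft; q_4 = 3.29 × 2.17 × 6.35 = 45.33 ft³/s
w_5 = (38.0 − 25.6)/2 = 6.2 ft; q_5 = 3.46 × 2.82 × 6.2 = 60.49 ft³/s
w_6 = (38.0 − 28.4)/2 = 4.8 ft; q_6 = 1.24 × 0.56 × 4.8 = 3.333 ft³/s
Q = Σ qᵢ = 234.5 ft³/s

234 ft³/s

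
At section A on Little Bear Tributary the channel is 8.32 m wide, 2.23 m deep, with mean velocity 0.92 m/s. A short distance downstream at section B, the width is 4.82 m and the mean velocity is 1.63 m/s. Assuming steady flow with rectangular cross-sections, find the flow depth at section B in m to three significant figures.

Q = A₁V₁ = (8.32×2.23) × 0.92 = 17.07 m³/s
d₂ = Q/(b₂ V₂) = 17.07/(4.82×1.63) = 2.173 m

2.17 m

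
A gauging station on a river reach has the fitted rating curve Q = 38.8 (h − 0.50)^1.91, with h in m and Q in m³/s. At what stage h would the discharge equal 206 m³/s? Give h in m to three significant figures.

2.90 m

h − h₀ = (Q/C)^(1/b) = (206/38.8)^(1/1.91) = 2.397 m
h = 0.50 + 2.397 = 2.897 m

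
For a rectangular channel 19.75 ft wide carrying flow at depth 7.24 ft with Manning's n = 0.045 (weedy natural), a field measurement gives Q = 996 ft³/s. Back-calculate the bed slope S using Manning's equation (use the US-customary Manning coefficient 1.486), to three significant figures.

A = b·y = 19.75 × 7.24 = 143.0 ft²
P = b + 2y = 19.75 + 2×7.24 = 34.23 ft
R = A/P = 143.0/34.23 = 4.177 ft
S = (Q·n / (1.486·A·R^(2/3)))² = (996×0.045 / (1.486×143.0×2.594))² = 0.006613

0.00661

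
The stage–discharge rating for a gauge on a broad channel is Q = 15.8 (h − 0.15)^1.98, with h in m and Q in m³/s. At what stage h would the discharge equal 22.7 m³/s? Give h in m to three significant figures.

h − h₀ = (Q/C)^(1/b) = (22.7/15.8)^(1/1.98) = 1.201 m
h = 0.15 + 1.201 = 1.351 m

1.35 m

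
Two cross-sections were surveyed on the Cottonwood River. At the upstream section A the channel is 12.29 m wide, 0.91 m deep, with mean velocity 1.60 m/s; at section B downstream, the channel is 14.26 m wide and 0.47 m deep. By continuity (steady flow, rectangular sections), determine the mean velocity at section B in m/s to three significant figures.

Q = A₁V₁ = (12.29×0.91) × 1.60 = 17.89 m³/s
A₂ = 14.26 × 0.47 = 6.702 m²
V₂ = Q/A₂ = 17.89/6.702 = 2.670 m/s

2.67 m/s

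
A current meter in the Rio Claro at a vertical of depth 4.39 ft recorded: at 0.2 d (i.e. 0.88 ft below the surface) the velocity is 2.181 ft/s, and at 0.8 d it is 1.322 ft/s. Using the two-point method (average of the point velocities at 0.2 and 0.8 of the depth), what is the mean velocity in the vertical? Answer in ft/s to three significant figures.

1.75 ft/s

v̄ = (2.181 + 1.322) / 2 = 1.752 ft/s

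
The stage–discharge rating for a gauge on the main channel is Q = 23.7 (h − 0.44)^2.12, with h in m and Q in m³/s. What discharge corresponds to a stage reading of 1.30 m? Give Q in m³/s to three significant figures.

Q = 23.7 × (1.30 − 0.44)^2.12 = 23.7 × 0.86^2.12 = 17.21 m³/s

17.2 m³/s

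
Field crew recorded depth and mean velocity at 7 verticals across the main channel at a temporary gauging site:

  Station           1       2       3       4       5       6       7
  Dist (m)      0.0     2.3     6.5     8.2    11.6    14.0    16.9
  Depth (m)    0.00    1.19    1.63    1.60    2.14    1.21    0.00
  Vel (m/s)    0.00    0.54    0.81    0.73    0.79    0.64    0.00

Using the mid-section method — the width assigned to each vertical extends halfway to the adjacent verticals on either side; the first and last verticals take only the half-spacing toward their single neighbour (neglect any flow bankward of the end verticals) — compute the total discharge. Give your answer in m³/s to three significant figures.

w_2 = (6.5 − 0.0)/2 = 3.25 m; q_2 = 0.54 × 1.19 × 3.25 = 2.088 m³/s
w_3 = (8.2 − 2.3)/2 = 2.95 m; q_3 = 0.81 × 1.63 × 2.95 = 3.895 m³/s
w_4 = (11.6 − 6.5)/2 = 2.55 m; q_4 = 0.73 × 1.60 × 2.55 = 2.978 m³/s
w_5 = (14.0 − 8.2)/2 = 2.9 m; q_5 = 0.79 × 2.14 × 2.9 = 4.903 m³/s
w_6 = (16.9 − 11.6)/2 = 2.65 m; q_6 = 0.64 × 1.21 × 2.65 = 2.052 m³/s
Stations 1, 7 contribute zero (depth or velocity is 0).
Q = Σ qᵢ = 15.92 m³/s

15.9 m³/s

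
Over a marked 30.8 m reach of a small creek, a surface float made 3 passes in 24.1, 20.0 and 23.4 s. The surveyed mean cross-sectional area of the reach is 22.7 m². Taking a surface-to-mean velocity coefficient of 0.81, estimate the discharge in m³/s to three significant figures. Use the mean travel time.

t̄ = (24.1 + 20.0 + 23.4) / 3 = 22.5 s
v_surface = L / t̄ = 30.8 / 22.5 = 1.369 m/s
v_mean = 0.81 × 1.369 = 1.109 m/s
Q = A × v_mean = 22.7 × 1.109 = 25.17 m³/s

25.2 m³/s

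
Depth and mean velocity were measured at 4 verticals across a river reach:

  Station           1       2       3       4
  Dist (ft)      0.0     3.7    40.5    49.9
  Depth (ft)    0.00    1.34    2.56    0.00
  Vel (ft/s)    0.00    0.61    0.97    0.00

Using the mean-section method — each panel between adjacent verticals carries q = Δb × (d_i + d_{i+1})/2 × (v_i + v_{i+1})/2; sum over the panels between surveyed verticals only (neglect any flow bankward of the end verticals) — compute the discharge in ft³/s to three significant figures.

63.3 ft³/s

Panel 1-2: Δb = 3.7 ft, d̄ = (0.00+1.34)/2 = 0.67, v̄ = (0.00+0.61)/2 = 0.305 → q = 3.7×0.67×0.305 = 0.7561 ft³/s
Panel 2-3: Δb = 36.8 ft, d̄ = (1.34+2.56)/2 = 1.95, v̄ = (0.61+0.97)/2 = 0.79 → q = 36.8×1.95×0.79 = 56.69 ft³/s
Panel 3-4: Δb = 9.4 ft, d̄ = (2.56+0.00)/2 = 1.28, v̄ = (0.97+0.00)/2 = 0.485 → q = 9.4×1.28×0.485 = 5.836 ft³/s
Q = Σ q = 63.28 ft³/s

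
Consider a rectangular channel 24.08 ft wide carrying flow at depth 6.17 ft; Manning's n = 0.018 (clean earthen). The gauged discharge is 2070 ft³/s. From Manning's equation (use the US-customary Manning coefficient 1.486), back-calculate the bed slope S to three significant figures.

0.00437

A = b·y = 24.08 × 6.17 = 148.6 ft²
P = b + 2y = 24.08 + 2×6.17 = 36.42 ft
R = A/P = 148.6/36.42 = 4.079 ft
S = (Q·n / (1.486·A·R^(2/3)))² = (2070×0.018 / (1.486×148.6×2.553))² = 0.004369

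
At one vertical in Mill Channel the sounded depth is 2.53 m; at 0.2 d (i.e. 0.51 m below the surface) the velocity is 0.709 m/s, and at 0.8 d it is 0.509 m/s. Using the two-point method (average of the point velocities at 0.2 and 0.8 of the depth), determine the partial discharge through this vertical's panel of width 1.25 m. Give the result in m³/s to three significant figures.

v̄ = (0.709 + 0.509) / 2 = 0.6090 m/s
q = v̄ × d × w = 0.6090 × 2.53 × 1.25 = 1.926 m³/s

1.93 m³/s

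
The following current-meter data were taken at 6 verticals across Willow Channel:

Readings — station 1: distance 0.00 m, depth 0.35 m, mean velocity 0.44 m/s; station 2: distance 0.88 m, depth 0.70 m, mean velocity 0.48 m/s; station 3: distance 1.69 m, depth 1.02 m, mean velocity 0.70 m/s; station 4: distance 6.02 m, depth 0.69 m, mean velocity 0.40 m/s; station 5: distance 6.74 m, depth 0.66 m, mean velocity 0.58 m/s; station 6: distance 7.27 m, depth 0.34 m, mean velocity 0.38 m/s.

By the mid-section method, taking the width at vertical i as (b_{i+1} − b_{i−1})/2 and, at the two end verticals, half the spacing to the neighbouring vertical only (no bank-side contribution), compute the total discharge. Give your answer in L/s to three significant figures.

3160 L/s

w_1 = (0.88 − 0.00)/2 = 0.44 m; q_1 = 0.44 × 0.35 × 0.44 = 0.06776 m³/s
w_2 = (1.69 − 0.00)/2 = 0.845 m; q_2 = 0.48 × 0.70 × 0.845 = 0.2839 m³/s
w_3 = (6.02 − 0.88)/2 = 2.57 m; q_3 = 0.70 × 1.02 × 2.57 = 1.835 m³/s
w_4 = (6.74 − 1.69)/2 = 2.525 m; q_4 = 0.40 × 0.69 × 2.525 = 0.6969 m³/s
w_5 = (7.27 − 6.02)/2 = 0.625 m; q_5 = 0.58 × 0.66 × 0.625 = 0.2393 m³/s
w_6 = (7.27 − 6.74)/2 = 0.265 m; q_6 = 0.38 × 0.34 × 0.265 = 0.03424 m³/s
Q = Σ qᵢ = 3.157 m³/s
= 3.157 × 1000 = 3157 L/s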